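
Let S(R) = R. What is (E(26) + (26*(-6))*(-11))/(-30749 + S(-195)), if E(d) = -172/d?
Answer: -11111/201136 ≈ -0.055241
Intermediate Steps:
(E(26) + (26*(-6))*(-11))/(-30749 + S(-195)) = (-172/26 + (26*(-6))*(-11))/(-30749 - 195) = (-172*1/26 - 156*(-11))/(-30944) = (-86/13 + 1716)*(-1/30944) = (22222/13)*(-1/30944) = -11111/201136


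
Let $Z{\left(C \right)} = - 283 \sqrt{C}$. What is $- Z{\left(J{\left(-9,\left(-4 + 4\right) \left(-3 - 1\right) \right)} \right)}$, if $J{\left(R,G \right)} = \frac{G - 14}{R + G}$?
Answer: $\frac{283 \sqrt{14}}{3} \approx 352.96$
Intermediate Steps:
$J{\left(R,G \right)} = \frac{-14 + G}{G + R}$
$- Z{\left(J{\left(-9,\left(-4 + 4\right) \left(-3 - 1\right) \right)} \right)} = - \left(-283\right) \sqrt{\frac{-14 + \left(-4 + 4\right) \left(-3 - 1\right)}{\left(-4 + 4\right) \left(-3 - 1\right) - 9}} = - \left(-283\right) \sqrt{\frac{-14 + 0 \left(-4\right)}{0 \left(-4\right) - 9}} = - \left(-283\right) \sqrt{\frac{-14 + 0}{0 - 9}} = - \left(-283\right) \sqrt{\frac{1}{-9} \left(-14\right)} = - \left(-283\right) \sqrt{\left(- \frac{1}{9}\right) \left(-14\right)} = - \left(-283\right) \sqrt{\frac{14}{9}} = - \left(-283\right) \frac{\sqrt{14}}{3} = - \frac{\left(-283\right) \sqrt{14}}{3} = \frac{283 \sqrt{14}}{3}$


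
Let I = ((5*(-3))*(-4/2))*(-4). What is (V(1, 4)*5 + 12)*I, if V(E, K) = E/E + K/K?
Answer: -2640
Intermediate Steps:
V(E, K) = 2 (V(E, K) = 1 + 1 = 2)
I = -120 (I = -(-60)/2*(-4) = -15*(-2)*(-4) = 30*(-4) = -120)
(V(1, 4)*5 + 12)*I = (2*5 + 12)*(-120) = (10 + 12)*(-120) = 22*(-120) = -2640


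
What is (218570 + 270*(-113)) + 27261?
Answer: 215321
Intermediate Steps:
(218570 + 270*(-113)) + 27261 = (218570 - 30510) + 27261 = 188060 + 27261 = 215321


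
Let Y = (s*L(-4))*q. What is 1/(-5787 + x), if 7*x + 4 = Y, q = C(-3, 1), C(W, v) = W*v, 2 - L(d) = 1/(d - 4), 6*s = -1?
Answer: -112/648191 ≈ -0.00017279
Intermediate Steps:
s = -1/6 (s = (1/6)*(-1) = -1/6 ≈ -0.16667)
L(d) = 2 - 1/(-4 + d) (L(d) = 2 - 1/(d - 4) = 2 - 1/(-4 + d))
q = -3 (q = -3*1 = -3)
Y = 17/16 (Y = -(-9 + 2*(-4))/(6*(-4 - 4))*(-3) = -(-9 - 8)/(6*(-8))*(-3) = -(-1)*(-17)/48*(-3) = -1/6*17/8*(-3) = -17/48*(-3) = 17/16 ≈ 1.0625)
x = -47/112 (x = -4/7 + (1/7)*(17/16) = -4/7 + 17/112 = -47/112 ≈ -0.41964)
1/(-5787 + x) = 1/(-5787 - 47/112) = 1/(-648191/112) = -112/648191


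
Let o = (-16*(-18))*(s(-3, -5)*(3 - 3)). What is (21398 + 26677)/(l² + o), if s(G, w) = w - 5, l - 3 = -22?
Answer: 48075/361 ≈ 133.17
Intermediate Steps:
l = -19 (l = 3 - 22 = -19)
s(G, w) = -5 + w
o = 0 (o = (-16*(-18))*((-5 - 5)*(3 - 3)) = 288*(-10*0) = 288*0 = 0)
(21398 + 26677)/(l² + o) = (21398 + 26677)/((-19)² + 0) = 48075/(361 + 0) = 48075/361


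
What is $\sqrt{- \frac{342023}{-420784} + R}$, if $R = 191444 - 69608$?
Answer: $\frac{\sqrt{4665295311677}}{6188} \approx 349.05$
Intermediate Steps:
$R = 121836$ ($R = 191444 - 69608 = 121836$)
$\sqrt{- \frac{342023}{-420784} + R} = \sqrt{- \frac{342023}{-420784} + 121836} = \sqrt{\left(-342023\right) \left(- \frac{1}{420784}\right) + 121836} = \sqrt{\frac{20119}{24752} + 121836} = \sqrt{\frac{3015704791}{24752}} = \frac{\sqrt{4665295311677}}{6188}$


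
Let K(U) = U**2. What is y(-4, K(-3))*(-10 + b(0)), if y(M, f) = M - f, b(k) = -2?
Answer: 156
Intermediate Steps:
y(-4, K(-3))*(-10 + b(0)) = (-4 - 1*(-3)**2)*(-10 - 2) = (-4 - 1*9)*(-12) = (-4 - 9)*(-12) = -13*(-12) = 156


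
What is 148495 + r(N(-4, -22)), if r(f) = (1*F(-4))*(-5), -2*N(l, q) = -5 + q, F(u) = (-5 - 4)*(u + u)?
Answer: 148135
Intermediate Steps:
F(u) = -18*u
N(l, q) = 5/2 - q/2 (N(l, q) = -(-5 + q)/2 = 5/2 - q/2)
r(f) = -360 (r(f) = (1*(-18*(-4)))*(-5) = (1*72)*(-5) = 72*(-5) = -360)
148495 + r(N(-4, -22)) = 148495 - 360 = 148135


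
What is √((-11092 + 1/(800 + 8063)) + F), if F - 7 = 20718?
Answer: 16*√2955854815/8863 ≈ 98.148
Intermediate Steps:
F = 20725 (F = 7 + 20718 = 20725)
√((-11092 + 1/(800 + 8063)) + F) = √((-11092 + 1/(800 + 8063)) + 20725) = √((-11092 + 1/8863) + 20725) = √(-98308395/8863 + 20725) = √(85377280/8863) = 16*√2955854815/8863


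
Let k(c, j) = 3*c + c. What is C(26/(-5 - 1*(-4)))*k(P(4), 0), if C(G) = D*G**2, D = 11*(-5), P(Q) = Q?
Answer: -594880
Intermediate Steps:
D = -55
C(G) = -55*G**2
k(c, j) = 4*c
C(26/(-5 - 1*(-4)))*k(P(4), 0) = (-55*676/(-5 - 1*(-4))**2)*(4*4) = -55*676/(-5 + 4)**2*16 = -55*(26/(-1))**2*16 = -55*(26*(-1))**2*16 = -55*(-26)**2*16 = -55*676*16 = -37180*16 = -594880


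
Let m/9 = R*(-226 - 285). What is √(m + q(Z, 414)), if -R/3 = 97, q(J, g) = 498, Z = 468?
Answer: √1338807 ≈ 1157.1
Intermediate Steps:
R = -291 (R = -3*97 = -291)
m = 1338309 (m = 9*(-291*(-226 - 285)) = 9*(-291*(-511)) = 9*148701 = 1338309)
√(m + q(Z, 414)) = √(1338309 + 498) = √1338807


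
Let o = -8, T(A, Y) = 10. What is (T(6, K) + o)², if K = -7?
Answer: 4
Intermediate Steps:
(T(6, K) + o)² = (10 - 8)² = 2² = 4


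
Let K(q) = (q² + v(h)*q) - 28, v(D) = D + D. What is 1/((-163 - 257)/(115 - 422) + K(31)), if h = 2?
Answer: 307/324919 ≈ 0.00094485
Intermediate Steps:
v(D) = 2*D
K(q) = -28 + q² + 4*q (K(q) = (q² + (2*2)*q) - 28 = (q² + 4*q) - 28 = -28 + q² + 4*q)
1/((-163 - 257)/(115 - 422) + K(31)) = 1/((-163 - 257)/(115 - 422) + (-28 + 31² + 4*31)) = 1/(-420/(-307) + (-28 + 961 + 124)) = 1/(-420*(-1/307) + 1057) = 1/(420/307 + 1057) = 1/(324919/307) = 307/324919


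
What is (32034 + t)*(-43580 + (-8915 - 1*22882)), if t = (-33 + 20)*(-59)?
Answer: -2472440977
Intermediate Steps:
t = 767 (t = -13*(-59) = 767)
(32034 + t)*(-43580 + (-8915 - 1*22882)) = (32034 + 767)*(-43580 + (-8915 - 1*22882)) = 32801*(-43580 + (-8915 - 22882)) = 32801*(-43580 - 31797) = 32801*(-75377) = -2472440977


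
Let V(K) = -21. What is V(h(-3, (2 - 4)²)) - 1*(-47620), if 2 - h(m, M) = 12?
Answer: 47599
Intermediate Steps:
h(m, M) = -10 (h(m, M) = 2 - 1*12 = 2 - 12 = -10)
V(h(-3, (2 - 4)²)) - 1*(-47620) = -21 - 1*(-47620) = -21 + 47620 = 47599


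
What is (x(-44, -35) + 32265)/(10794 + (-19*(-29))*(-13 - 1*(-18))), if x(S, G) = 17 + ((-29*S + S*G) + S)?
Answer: 2062/797 ≈ 2.5872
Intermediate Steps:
x(S, G) = 17 - 28*S + G*S (x(S, G) = 17 + ((-29*S + G*S) + S) = 17 + (-28*S + G*S) = 17 - 28*S + G*S)
(x(-44, -35) + 32265)/(10794 + (-19*(-29))*(-13 - 1*(-18))) = ((17 - 28*(-44) - 35*(-44)) + 32265)/(10794 + (-19*(-29))*(-13 - 1*(-18))) = ((17 + 1232 + 1540) + 32265)/(10794 + 551*(-13 + 18)) = (2789 + 32265)/(10794 + 551*5) = 35054/(10794 + 2755) = 35054/13549 = 35054*(1/13549) = 2062/797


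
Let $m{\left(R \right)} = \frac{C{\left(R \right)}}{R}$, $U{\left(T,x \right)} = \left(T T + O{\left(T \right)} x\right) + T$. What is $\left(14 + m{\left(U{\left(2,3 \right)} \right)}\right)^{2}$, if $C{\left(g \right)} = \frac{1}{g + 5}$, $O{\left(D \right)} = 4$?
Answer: $\frac{33605209}{171396} \approx 196.07$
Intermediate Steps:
$C{\left(g \right)} = \frac{1}{5 + g}$
$U{\left(T,x \right)} = T + T^{2} + 4 x$ ($U{\left(T,x \right)} = \left(T T + 4 x\right) + T = \left(T^{2} + 4 x\right) + T = T + T^{2} + 4 x$)
$m{\left(R \right)} = \frac{1}{R \left(5 + R\right)}$ ($m{\left(R \right)} = \frac{1}{\left(5 + R\right) R} = \frac{1}{R \left(5 + R\right)}$)
$\left(14 + m{\left(U{\left(2,3 \right)} \right)}\right)^{2} = \left(14 + \frac{1}{\left(2 + 2^{2} + 4 \cdot 3\right) \left(5 + \left(2 + 2^{2} + 4 \cdot 3\right)\right)}\right)^{2} = \left(14 + \frac{1}{\left(2 + 4 + 12\right) \left(5 + \left(2 + 4 + 12\right)\right)}\right)^{2} = \left(14 + \frac{1}{18 \left(5 + 18\right)}\right)^{2} = \left(14 + \frac{1}{18 \cdot 23}\right)^{2} = \left(14 + \frac{1}{18} \cdot \frac{1}{23}\right)^{2} = \left(14 + \frac{1}{414}\right)^{2} = \left(\frac{5797}{414}\right)^{2} = \frac{33605209}{171396}$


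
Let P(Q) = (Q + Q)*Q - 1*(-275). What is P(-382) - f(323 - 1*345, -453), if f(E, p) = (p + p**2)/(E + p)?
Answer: 138963181/475 ≈ 2.9255e+5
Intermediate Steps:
f(E, p) = (p + p**2)/(E + p)
P(Q) = 275 + 2*Q**2 (P(Q) = (2*Q)*Q + 275 = 2*Q**2 + 275 = 275 + 2*Q**2)
P(-382) - f(323 - 1*345, -453) = (275 + 2*(-382)**2) - (-453)*(1 - 453)/((323 - 1*345) - 453) = (275 + 2*145924) - (-453)*(-452)/((323 - 345) - 453) = (275 + 291848) - (-453)*(-452)/(-22 - 453) = 292123 - (-453)*(-452)/(-475) = 292123 - (-453)*(-1)*(-452)/475 = 292123 - 1*(-204756/475) = 292123 + 204756/475 = 138963181/475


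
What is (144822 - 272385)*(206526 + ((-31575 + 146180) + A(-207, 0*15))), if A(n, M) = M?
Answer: -40964433753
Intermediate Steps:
(144822 - 272385)*(206526 + ((-31575 + 146180) + A(-207, 0*15))) = (144822 - 272385)*(206526 + ((-31575 + 146180) + 0*15)) = -127563*(206526 + (114605 + 0)) = -127563*(206526 + 114605) = -127563*321131 = -40964433753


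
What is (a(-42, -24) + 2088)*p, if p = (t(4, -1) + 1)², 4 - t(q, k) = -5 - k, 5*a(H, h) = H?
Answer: 842238/5 ≈ 1.6845e+5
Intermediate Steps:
a(H, h) = H/5
t(q, k) = 9 + k (t(q, k) = 4 - (-5 - k) = 4 + (5 + k) = 9 + k)
p = 81 (p = ((9 - 1) + 1)² = (8 + 1)² = 9² = 81)
(a(-42, -24) + 2088)*p = ((⅕)*(-42) + 2088)*81 = (-42/5 + 2088)*81 = (10398/5)*81 = 842238/5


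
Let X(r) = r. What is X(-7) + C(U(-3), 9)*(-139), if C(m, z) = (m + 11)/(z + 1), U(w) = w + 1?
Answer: -1321/10 ≈ -132.10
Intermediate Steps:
U(w) = 1 + w
C(m, z) = (11 + m)/(1 + z)
X(-7) + C(U(-3), 9)*(-139) = -7 + ((11 + (1 - 3))/(1 + 9))*(-139) = -7 + ((11 - 2)/10)*(-139) = -7 + ((⅒)*9)*(-139) = -7 + (9/10)*(-139) = -7 - 1251/10 = -1321/10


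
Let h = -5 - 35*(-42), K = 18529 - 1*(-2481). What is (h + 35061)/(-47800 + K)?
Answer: -18263/13395 ≈ -1.3634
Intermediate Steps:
K = 21010 (K = 18529 + 2481 = 21010)
h = 1465 (h = -5 + 1470 = 1465)
(h + 35061)/(-47800 + K) = (1465 + 35061)/(-47800 + 21010) = 36526/(-26790) = 36526*(-1/26790) = -18263/13395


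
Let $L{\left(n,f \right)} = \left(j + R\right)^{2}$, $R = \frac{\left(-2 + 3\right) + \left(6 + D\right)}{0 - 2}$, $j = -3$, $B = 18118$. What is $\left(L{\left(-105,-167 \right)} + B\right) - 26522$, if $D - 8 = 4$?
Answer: $- \frac{32991}{4} \approx -8247.8$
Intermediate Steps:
$D = 12$ ($D = 8 + 4 = 12$)
$R = - \frac{19}{2}$ ($R = \frac{\left(-2 + 3\right) + \left(6 + 12\right)}{0 - 2} = \frac{1 + 18}{-2} = 19 \left(- \frac{1}{2}\right) = - \frac{19}{2} \approx -9.5$)
$L{\left(n,f \right)} = \frac{625}{4}$ ($L{\left(n,f \right)} = \left(-3 - \frac{19}{2}\right)^{2} = \left(- \frac{25}{2}\right)^{2} = \frac{625}{4}$)
$\left(L{\left(-105,-167 \right)} + B\right) - 26522 = \left(\frac{625}{4} + 18118\right) - 26522 = \frac{73097}{4} - 26522 = - \frac{32991}{4}$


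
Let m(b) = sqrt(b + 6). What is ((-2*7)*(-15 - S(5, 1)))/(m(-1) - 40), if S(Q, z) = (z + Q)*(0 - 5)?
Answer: 1680/319 + 42*sqrt(5)/319 ≈ 5.5609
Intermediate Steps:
m(b) = sqrt(6 + b)
S(Q, z) = -5*Q - 5*z (S(Q, z) = (Q + z)*(-5) = -5*Q - 5*z)
((-2*7)*(-15 - S(5, 1)))/(m(-1) - 40) = ((-2*7)*(-15 - (-5*5 - 5*1)))/(sqrt(6 - 1) - 40) = (-14*(-15 - (-25 - 5)))/(sqrt(5) - 40) = (-14*(-15 - 1*(-30)))/(-40 + sqrt(5)) = (-14*(-15 + 30))/(-40 + sqrt(5)) = (-14*15)/(-40 + sqrt(5)) = -210/(-40 + sqrt(5))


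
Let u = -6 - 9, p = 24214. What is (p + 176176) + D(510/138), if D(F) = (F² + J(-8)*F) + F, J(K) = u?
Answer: 105986165/529 ≈ 2.0035e+5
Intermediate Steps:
u = -15
J(K) = -15
D(F) = F² - 14*F (D(F) = (F² - 15*F) + F = F² - 14*F)
(p + 176176) + D(510/138) = (24214 + 176176) + (510/138)*(-14 + 510/138) = 200390 + (510*(1/138))*(-14 + 510*(1/138)) = 200390 + 85*(-14 + 85/23)/23 = 200390 + (85/23)*(-237/23) = 200390 - 20145/529 = 105986165/529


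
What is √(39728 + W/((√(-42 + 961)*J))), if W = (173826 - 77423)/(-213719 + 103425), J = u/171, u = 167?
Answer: √(11383201986514100291786432 - 279042612594927606*√919)/16927151062 ≈ 199.32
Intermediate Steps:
J = 167/171 ≈ 0.97661
W = -96403/110294 (W = 96403/(-110294) = 96403*(-1/110294) = -96403/110294 ≈ -0.87405)
√(39728 + W/((√(-42 + 961)*J))) = √(39728 - 96403*171/(167*√(-42 + 961))/110294) = √(39728 - 96403*171*√919/153473/110294) = √(39728 - 16484913*√919/16927151062)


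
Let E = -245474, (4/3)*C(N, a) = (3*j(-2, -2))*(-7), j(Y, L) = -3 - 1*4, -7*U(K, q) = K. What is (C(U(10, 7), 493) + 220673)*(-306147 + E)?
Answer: -487154708593/4 ≈ -1.2179e+11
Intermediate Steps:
U(K, q) = -K/7
j(Y, L) = -7 (j(Y, L) = -3 - 4 = -7)
C(N, a) = 441/4 (C(N, a) = 3*((3*(-7))*(-7))/4 = 3*(-21*(-7))/4 = (3/4)*147 = 441/4)
(C(U(10, 7), 493) + 220673)*(-306147 + E) = (441/4 + 220673)*(-306147 - 245474) = (883133/4)*(-551621) = -487154708593/4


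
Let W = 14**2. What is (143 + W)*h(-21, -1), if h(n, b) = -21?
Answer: -7119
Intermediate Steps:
W = 196
(143 + W)*h(-21, -1) = (143 + 196)*(-21) = 339*(-21) = -7119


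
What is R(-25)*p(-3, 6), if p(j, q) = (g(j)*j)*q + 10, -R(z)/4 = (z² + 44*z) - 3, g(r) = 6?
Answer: -187376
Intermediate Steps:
R(z) = 12 - 176*z - 4*z² (R(z) = -4*((z² + 44*z) - 3) = -4*(-3 + z² + 44*z) = 12 - 176*z - 4*z²)
p(j, q) = 10 + 6*j*q (p(j, q) = (6*j)*q + 10 = 6*j*q + 10 = 10 + 6*j*q)
R(-25)*p(-3, 6) = (12 - 176*(-25) - 4*(-25)²)*(10 + 6*(-3)*6) = (12 + 4400 - 4*625)*(10 - 108) = (12 + 4400 - 2500)*(-98) = 1912*(-98) = -187376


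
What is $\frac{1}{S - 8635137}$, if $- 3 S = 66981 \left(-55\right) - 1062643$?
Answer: $- \frac{3}{21158813} \approx -1.4178 \cdot 10^{-7}$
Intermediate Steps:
$S = \frac{4746598}{3}$ ($S = - \frac{66981 \left(-55\right) - 1062643}{3} = - \frac{-3683955 - 1062643}{3} = \left(- \frac{1}{3}\right) \left(-4746598\right) = \frac{4746598}{3} \approx 1.5822 \cdot 10^{6}$)
$\frac{1}{S - 8635137} = \frac{1}{\frac{4746598}{3} - 8635137} = \frac{1}{- \frac{21158813}{3}} = - \frac{3}{21158813}$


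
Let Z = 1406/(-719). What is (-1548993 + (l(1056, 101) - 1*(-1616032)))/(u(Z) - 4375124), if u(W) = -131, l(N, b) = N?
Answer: -13619/875051 ≈ -0.015564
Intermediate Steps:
Z = -1406/719 (Z = 1406*(-1/719) = -1406/719 ≈ -1.9555)
(-1548993 + (l(1056, 101) - 1*(-1616032)))/(u(Z) - 4375124) = (-1548993 + (1056 - 1*(-1616032)))/(-131 - 4375124) = (-1548993 + (1056 + 1616032))/(-4375255) = (-1548993 + 1617088)*(-1/4375255) = 68095*(-1/4375255) = -13619/875051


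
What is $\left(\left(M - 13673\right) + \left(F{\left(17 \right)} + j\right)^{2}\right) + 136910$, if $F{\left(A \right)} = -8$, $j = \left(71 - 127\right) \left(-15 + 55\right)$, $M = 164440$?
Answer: $5341181$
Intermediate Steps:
$j = -2240$ ($j = \left(-56\right) 40 = -2240$)
$\left(\left(M - 13673\right) + \left(F{\left(17 \right)} + j\right)^{2}\right) + 136910 = \left(\left(164440 - 13673\right) + \left(-8 - 2240\right)^{2}\right) + 136910 = \left(150767 + \left(-2248\right)^{2}\right) + 136910 = \left(150767 + 5053504\right) + 136910 = 5204271 + 136910 = 5341181$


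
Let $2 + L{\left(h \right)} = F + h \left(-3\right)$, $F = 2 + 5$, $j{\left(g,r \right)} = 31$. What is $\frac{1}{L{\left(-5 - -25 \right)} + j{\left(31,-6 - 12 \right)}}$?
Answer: $- \frac{1}{24} \approx -0.041667$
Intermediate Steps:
$F = 7$
$L{\left(h \right)} = 5 - 3 h$ ($L{\left(h \right)} = -2 + \left(7 + h \left(-3\right)\right) = -2 - \left(-7 + 3 h\right) = 5 - 3 h$)
$\frac{1}{L{\left(-5 - -25 \right)} + j{\left(31,-6 - 12 \right)}} = \frac{1}{\left(5 - 3 \left(-5 - -25\right)\right) + 31} = \frac{1}{\left(5 - 3 \left(-5 + 25\right)\right) + 31} = \frac{1}{\left(5 - 60\right) + 31} = \frac{1}{-55 + 31} = \frac{1}{-24} = - \frac{1}{24}$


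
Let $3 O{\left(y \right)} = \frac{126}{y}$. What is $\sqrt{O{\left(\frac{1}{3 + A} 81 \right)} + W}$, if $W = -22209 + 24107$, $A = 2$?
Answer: $\frac{2 \sqrt{38487}}{9} \approx 43.596$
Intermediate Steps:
$O{\left(y \right)} = \frac{42}{y}$ ($O{\left(y \right)} = \frac{126 \frac{1}{y}}{3} = \frac{42}{y}$)
$W = 1898$
$\sqrt{O{\left(\frac{1}{3 + A} 81 \right)} + W} = \sqrt{\frac{42}{\frac{1}{3 + 2} \cdot 81} + 1898} = \sqrt{\frac{42}{\frac{1}{5} \cdot 81} + 1898} = \sqrt{\frac{42}{\frac{81}{5}} + 1898} = \sqrt{42 \cdot \frac{5}{81} + 1898} = \sqrt{\frac{70}{27} + 1898} = \sqrt{\frac{51316}{27}} = \frac{2 \sqrt{38487}}{9}$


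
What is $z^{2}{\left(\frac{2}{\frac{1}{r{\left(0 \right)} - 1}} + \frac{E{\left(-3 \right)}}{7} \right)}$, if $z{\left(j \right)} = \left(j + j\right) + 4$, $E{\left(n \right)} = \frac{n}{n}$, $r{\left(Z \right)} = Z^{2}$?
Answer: $\frac{4}{49} \approx 0.081633$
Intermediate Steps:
$E{\left(n \right)} = 1$
$z{\left(j \right)} = 4 + 2 j$ ($z{\left(j \right)} = 2 j + 4 = 4 + 2 j$)
$z^{2}{\left(\frac{2}{\frac{1}{r{\left(0 \right)} - 1}} + \frac{E{\left(-3 \right)}}{7} \right)} = \left(4 + 2 \left(\frac{2}{\frac{1}{0^{2} - 1}} + 1 \cdot \frac{1}{7}\right)\right)^{2} = \left(4 + 2 \left(\frac{2}{\frac{1}{0 - 1}} + 1 \cdot \frac{1}{7}\right)\right)^{2} = \left(4 + 2 \left(\frac{2}{\frac{1}{-1}} + \frac{1}{7}\right)\right)^{2} = \left(4 + 2 \left(\frac{2}{-1} + \frac{1}{7}\right)\right)^{2} = \left(4 + 2 \left(2 \left(-1\right) + \frac{1}{7}\right)\right)^{2} = \left(4 + 2 \left(-2 + \frac{1}{7}\right)\right)^{2} = \left(4 + 2 \left(- \frac{13}{7}\right)\right)^{2} = \left(4 - \frac{26}{7}\right)^{2} = \left(\frac{2}{7}\right)^{2} = \frac{4}{49}$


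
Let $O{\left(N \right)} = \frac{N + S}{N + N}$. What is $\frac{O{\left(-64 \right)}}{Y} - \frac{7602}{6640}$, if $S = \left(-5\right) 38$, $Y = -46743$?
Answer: $- \frac{1421413849}{1241494080} \approx -1.1449$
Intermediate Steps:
$S = -190$
$O{\left(N \right)} = \frac{-190 + N}{2 N}$ ($O{\left(N \right)} = \frac{N - 190}{N + N} = \frac{-190 + N}{2 N}$)
$\frac{O{\left(-64 \right)}}{Y} - \frac{7602}{6640} = \frac{\frac{1}{2} \frac{1}{-64} \left(-190 - 64\right)}{-46743} - \frac{7602}{6640} = \frac{1}{2} \left(- \frac{1}{64}\right) \left(-254\right) \left(- \frac{1}{46743}\right) - \frac{3801}{3320} = \frac{127}{64} \left(- \frac{1}{46743}\right) - \frac{3801}{3320} = - \frac{127}{2991552} - \frac{3801}{3320} = - \frac{1421413849}{1241494080}$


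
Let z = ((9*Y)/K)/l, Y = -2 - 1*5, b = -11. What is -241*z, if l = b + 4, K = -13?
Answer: 2169/13 ≈ 166.85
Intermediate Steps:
Y = -7 (Y = -2 - 5 = -7)
l = -7 (l = -11 + 4 = -7)
z = -9/13 (z = ((9*(-7))/(-13))/(-7) = -63*(-1/13)*(-⅐) = (63/13)*(-⅐) = -9/13 ≈ -0.69231)
-241*z = -241*(-9/13) = 2169/13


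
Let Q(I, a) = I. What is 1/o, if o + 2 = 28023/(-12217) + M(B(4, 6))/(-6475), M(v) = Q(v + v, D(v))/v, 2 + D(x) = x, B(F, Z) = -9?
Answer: -79105075/339683509 ≈ -0.23288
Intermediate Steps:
D(x) = -2 + x
M(v) = 2 (M(v) = (v + v)/v = (2*v)/v = 2)
o = -339683509/79105075 (o = -2 + (28023/(-12217) + 2/(-6475)) = -2 + (28023*(-1/12217) + 2*(-1/6475)) = -2 + (-28023/12217 - 2/6475) = -2 - 181473359/79105075 = -339683509/79105075 ≈ -4.2941)
1/o = 1/(-339683509/79105075) = -79105075/339683509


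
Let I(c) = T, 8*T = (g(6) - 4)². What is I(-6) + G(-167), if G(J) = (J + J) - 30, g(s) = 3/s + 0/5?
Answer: -11599/32 ≈ -362.47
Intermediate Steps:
g(s) = 3/s (g(s) = 3/s + 0*(⅕) = 3/s + 0 = 3/s)
G(J) = -30 + 2*J (G(J) = 2*J - 30 = -30 + 2*J)
T = 49/32 (T = (3/6 - 4)²/8 = (3*(⅙) - 4)²/8 = (½ - 4)²/8 = (-7/2)²/8 = (⅛)*(49/4) = 49/32 ≈ 1.5313)
I(c) = 49/32
I(-6) + G(-167) = 49/32 + (-30 + 2*(-167)) = 49/32 + (-30 - 334) = 49/32 - 364 = -11599/32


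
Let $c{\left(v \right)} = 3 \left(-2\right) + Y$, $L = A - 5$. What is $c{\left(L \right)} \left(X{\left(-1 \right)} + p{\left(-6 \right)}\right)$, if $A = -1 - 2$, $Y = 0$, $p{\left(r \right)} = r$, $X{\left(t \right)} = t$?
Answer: $42$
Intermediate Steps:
$A = -3$ ($A = -1 - 2 = -3$)
$L = -8$ ($L = -3 - 5 = -8$)
$c{\left(v \right)} = -6$ ($c{\left(v \right)} = 3 \left(-2\right) + 0 = -6 + 0 = -6$)
$c{\left(L \right)} \left(X{\left(-1 \right)} + p{\left(-6 \right)}\right) = - 6 \left(-1 - 6\right) = \left(-6\right) \left(-7\right) = 42$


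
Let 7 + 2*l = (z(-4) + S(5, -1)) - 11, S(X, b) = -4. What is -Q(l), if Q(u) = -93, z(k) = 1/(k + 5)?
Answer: 93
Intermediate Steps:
z(k) = 1/(5 + k)
l = -21/2 (l = -7/2 + ((1/(5 - 4) - 4) - 11)/2 = -7/2 + ((1/1 - 4) - 11)/2 = -7/2 + ((1 - 4) - 11)/2 = -7/2 + (-3 - 11)/2 = -7/2 + (½)*(-14) = -7/2 - 7 = -21/2 ≈ -10.500)
-Q(l) = -1*(-93) = 93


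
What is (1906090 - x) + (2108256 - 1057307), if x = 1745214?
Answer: 1211825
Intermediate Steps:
(1906090 - x) + (2108256 - 1057307) = (1906090 - 1*1745214) + (2108256 - 1057307) = (1906090 - 1745214) + 1050949 = 160876 + 1050949 = 1211825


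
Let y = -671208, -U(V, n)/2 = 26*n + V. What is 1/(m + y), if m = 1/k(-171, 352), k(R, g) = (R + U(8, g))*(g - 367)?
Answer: -277365/186169606919 ≈ -1.4899e-6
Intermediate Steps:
U(V, n) = -52*n - 2*V (U(V, n) = -2*(26*n + V) = -2*(V + 26*n) = -52*n - 2*V)
k(R, g) = (-367 + g)*(-16 + R - 52*g) (k(R, g) = (R + (-52*g - 2*8))*(g - 367) = (R + (-52*g - 16))*(-367 + g) = (R + (-16 - 52*g))*(-367 + g) = (-16 + R - 52*g)*(-367 + g) = (-367 + g)*(-16 + R - 52*g))
m = 1/277365 (m = 1/(5872 - 367*(-171) - 52*352² + 19068*352 - 171*352) = 1/(5872 + 62757 - 52*123904 + 6711936 - 60192) = 1/(5872 + 62757 - 6443008 + 6711936 - 60192) = 1/277365 ≈ 3.6054e-6)
1/(m + y) = 1/(1/277365 - 671208) = 1/(-186169606919/277365) = -277365/186169606919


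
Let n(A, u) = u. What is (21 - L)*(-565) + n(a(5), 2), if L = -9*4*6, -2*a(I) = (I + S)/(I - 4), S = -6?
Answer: -133903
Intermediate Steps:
a(I) = -(-6 + I)/(2*(-4 + I)) (a(I) = -(I - 6)/(2*(I - 4)) = -(-6 + I)/(2*(-4 + I)))
L = -216 (L = -36*6 = -216)
(21 - L)*(-565) + n(a(5), 2) = (21 - 1*(-216))*(-565) + 2 = (21 + 216)*(-565) + 2 = 237*(-565) + 2 = -133905 + 2 = -133903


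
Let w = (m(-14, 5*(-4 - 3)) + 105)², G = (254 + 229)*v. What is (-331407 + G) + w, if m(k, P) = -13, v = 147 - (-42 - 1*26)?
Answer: -219098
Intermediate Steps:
v = 215 (v = 147 - (-42 - 26) = 147 - 1*(-68) = 147 + 68 = 215)
G = 103845 (G = (254 + 229)*215 = 483*215 = 103845)
w = 8464 (w = (-13 + 105)² = 92² = 8464)
(-331407 + G) + w = (-331407 + 103845) + 8464 = -227562 + 8464 = -219098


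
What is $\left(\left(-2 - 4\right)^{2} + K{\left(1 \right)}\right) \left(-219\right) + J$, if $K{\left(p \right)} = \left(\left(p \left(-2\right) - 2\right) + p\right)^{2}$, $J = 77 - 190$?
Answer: $-9968$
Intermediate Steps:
$J = -113$ ($J = 77 - 190 = -113$)
$K{\left(p \right)} = \left(-2 - p\right)^{2}$ ($K{\left(p \right)} = \left(\left(- 2 p - 2\right) + p\right)^{2} = \left(\left(-2 - 2 p\right) + p\right)^{2} = \left(-2 - p\right)^{2}$)
$\left(\left(-2 - 4\right)^{2} + K{\left(1 \right)}\right) \left(-219\right) + J = \left(\left(-2 - 4\right)^{2} + \left(2 + 1\right)^{2}\right) \left(-219\right) - 113 = \left(\left(-6\right)^{2} + 3^{2}\right) \left(-219\right) - 113 = \left(36 + 9\right) \left(-219\right) - 113 = 45 \left(-219\right) - 113 = -9855 - 113 = -9968$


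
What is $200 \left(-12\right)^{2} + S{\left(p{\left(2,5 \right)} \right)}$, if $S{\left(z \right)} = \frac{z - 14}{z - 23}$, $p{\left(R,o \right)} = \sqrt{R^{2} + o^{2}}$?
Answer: $\frac{14400293}{500} - \frac{9 \sqrt{29}}{500} \approx 28801.0$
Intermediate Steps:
$S{\left(z \right)} = \frac{-14 + z}{-23 + z}$
$200 \left(-12\right)^{2} + S{\left(p{\left(2,5 \right)} \right)} = 200 \left(-12\right)^{2} + \frac{-14 + \sqrt{2^{2} + 5^{2}}}{-23 + \sqrt{2^{2} + 5^{2}}} = 200 \cdot 144 + \frac{-14 + \sqrt{4 + 25}}{-23 + \sqrt{4 + 25}} = 28800 + \frac{-14 + \sqrt{29}}{-23 + \sqrt{29}}$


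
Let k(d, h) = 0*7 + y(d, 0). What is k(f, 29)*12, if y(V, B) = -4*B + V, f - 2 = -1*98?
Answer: -1152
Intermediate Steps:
f = -96 (f = 2 - 1*98 = 2 - 98 = -96)
y(V, B) = V - 4*B
k(d, h) = d (k(d, h) = 0*7 + (d - 4*0) = 0 + (d + 0) = 0 + d = d)
k(f, 29)*12 = -96*12 = -1152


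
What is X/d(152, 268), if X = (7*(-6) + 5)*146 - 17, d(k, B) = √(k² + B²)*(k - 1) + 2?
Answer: 5419/1082226662 - 818269*√5933/541113331 ≈ -0.11647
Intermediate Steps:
d(k, B) = 2 + √(B² + k²)*(-1 + k) (d(k, B) = √(B² + k²)*(-1 + k) + 2 = 2 + √(B² + k²)*(-1 + k))
X = -5419 (X = (-42 + 5)*146 - 17 = -37*146 - 17 = -5402 - 17 = -5419)
X/d(152, 268) = -5419/(2 - √(268² + 152²) + 152*√(268² + 152²)) = -5419/(2 - √(71824 + 23104) + 152*√(71824 + 23104)) = -5419/(2 - √94928 + 152*√94928) = -5419/(2 - 4*√5933 + 152*(4*√5933)) = -5419/(2 - 4*√5933 + 608*√5933) = -5419/(2 + 604*√5933)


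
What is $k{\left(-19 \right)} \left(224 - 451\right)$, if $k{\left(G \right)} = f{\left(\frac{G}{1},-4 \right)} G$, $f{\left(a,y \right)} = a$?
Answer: $-81947$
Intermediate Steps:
$k{\left(G \right)} = G^{2}$ ($k{\left(G \right)} = \frac{G}{1} G = G 1 G = G G = G^{2}$)
$k{\left(-19 \right)} \left(224 - 451\right) = \left(-19\right)^{2} \left(224 - 451\right) = 361 \left(-227\right) = -81947$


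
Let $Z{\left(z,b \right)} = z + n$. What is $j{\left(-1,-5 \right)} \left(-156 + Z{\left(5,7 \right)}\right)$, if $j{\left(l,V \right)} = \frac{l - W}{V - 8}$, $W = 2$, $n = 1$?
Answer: $- \frac{450}{13} \approx -34.615$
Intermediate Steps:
$Z{\left(z,b \right)} = 1 + z$ ($Z{\left(z,b \right)} = z + 1 = 1 + z$)
$j{\left(l,V \right)} = \frac{-2 + l}{-8 + V}$ ($j{\left(l,V \right)} = \frac{l - 2}{V - 8} = \frac{l - 2}{-8 + V} = \frac{-2 + l}{-8 + V}$)
$j{\left(-1,-5 \right)} \left(-156 + Z{\left(5,7 \right)}\right) = \frac{-2 - 1}{-8 - 5} \left(-156 + \left(1 + 5\right)\right) = \frac{1}{-13} \left(-3\right) \left(-156 + 6\right) = \left(- \frac{1}{13}\right) \left(-3\right) \left(-150\right) = \frac{3}{13} \left(-150\right) = - \frac{450}{13}$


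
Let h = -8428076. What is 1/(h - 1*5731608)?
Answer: -1/14159684 ≈ -7.0623e-8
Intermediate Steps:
1/(h - 1*5731608) = 1/(-8428076 - 1*5731608) = 1/(-8428076 - 5731608) = 1/(-14159684) = -1/14159684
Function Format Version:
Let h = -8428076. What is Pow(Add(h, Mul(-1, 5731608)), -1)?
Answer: Rational(-1, 14159684) ≈ -7.0623e-8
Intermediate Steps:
Pow(Add(h, Mul(-1, 5731608)), -1) = Pow(Add(-8428076, Mul(-1, 5731608)), -1) = Pow(Add(-8428076, -5731608), -1) = Pow(-14159684, -1) = Rational(-1, 14159684)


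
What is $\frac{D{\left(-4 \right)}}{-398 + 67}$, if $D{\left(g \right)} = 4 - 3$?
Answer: $- \frac{1}{331} \approx -0.0030211$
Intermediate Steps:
$D{\left(g \right)} = 1$ ($D{\left(g \right)} = 4 - 3 = 1$)
$\frac{D{\left(-4 \right)}}{-398 + 67} = 1 \frac{1}{-398 + 67} = 1 \frac{1}{-331} = 1 \left(- \frac{1}{331}\right) = - \frac{1}{331}$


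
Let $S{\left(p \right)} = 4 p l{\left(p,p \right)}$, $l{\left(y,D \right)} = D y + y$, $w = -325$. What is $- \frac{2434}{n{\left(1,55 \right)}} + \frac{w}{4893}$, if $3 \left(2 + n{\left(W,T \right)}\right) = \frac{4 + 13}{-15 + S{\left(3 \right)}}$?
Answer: $\frac{4608754469}{3704001} \approx 1244.3$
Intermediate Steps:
$l{\left(y,D \right)} = y + D y$
$S{\left(p \right)} = 4 p^{2} \left(1 + p\right)$ ($S{\left(p \right)} = 4 p p \left(1 + p\right) = 4 p^{2} \left(1 + p\right)$)
$n{\left(W,T \right)} = - \frac{757}{387}$ ($n{\left(W,T \right)} = -2 + \frac{\left(4 + 13\right) \frac{1}{-15 + 4 \cdot 3^{2} \left(1 + 3\right)}}{3} = -2 + \frac{17 \frac{1}{-15 + 4 \cdot 9 \cdot 4}}{3} = -2 + \frac{17 \frac{1}{-15 + 144}}{3} = -2 + \frac{17 \cdot \frac{1}{129}}{3} = -2 + \frac{1}{3} \cdot \frac{17}{129} = -2 + \frac{17}{387} = - \frac{757}{387}$)
$- \frac{2434}{n{\left(1,55 \right)}} + \frac{w}{4893} = - \frac{2434}{- \frac{757}{387}} - \frac{325}{4893} = \left(-2434\right) \left(- \frac{387}{757}\right) - \frac{325}{4893} = \frac{941958}{757} - \frac{325}{4893} = \frac{4608754469}{3704001}$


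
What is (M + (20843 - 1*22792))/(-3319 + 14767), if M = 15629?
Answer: 190/159 ≈ 1.1950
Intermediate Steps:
(M + (20843 - 1*22792))/(-3319 + 14767) = (15629 + (20843 - 1*22792))/(-3319 + 14767) = (15629 + (20843 - 22792))/11448 = (15629 - 1949)*(1/11448) = 13680*(1/11448) = 190/159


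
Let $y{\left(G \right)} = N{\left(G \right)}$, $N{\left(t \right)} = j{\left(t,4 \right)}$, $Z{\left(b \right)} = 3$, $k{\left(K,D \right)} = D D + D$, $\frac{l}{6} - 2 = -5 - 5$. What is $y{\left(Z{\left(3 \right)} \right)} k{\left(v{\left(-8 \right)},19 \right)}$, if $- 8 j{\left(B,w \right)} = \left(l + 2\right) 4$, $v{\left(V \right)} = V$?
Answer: $8740$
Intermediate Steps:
$l = -48$ ($l = 12 + 6 \left(-5 - 5\right) = 12 + 6 \left(-10\right) = 12 - 60 = -48$)
$k{\left(K,D \right)} = D + D^{2}$ ($k{\left(K,D \right)} = D^{2} + D = D + D^{2}$)
$j{\left(B,w \right)} = 23$ ($j{\left(B,w \right)} = - \frac{\left(-48 + 2\right) 4}{8} = - \frac{\left(-46\right) 4}{8} = \left(- \frac{1}{8}\right) \left(-184\right) = 23$)
$N{\left(t \right)} = 23$
$y{\left(G \right)} = 23$
$y{\left(Z{\left(3 \right)} \right)} k{\left(v{\left(-8 \right)},19 \right)} = 23 \cdot 19 \left(1 + 19\right) = 23 \cdot 19 \cdot 20 = 23 \cdot 380 = 8740$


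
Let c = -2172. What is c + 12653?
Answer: 10481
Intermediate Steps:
c + 12653 = -2172 + 12653 = 10481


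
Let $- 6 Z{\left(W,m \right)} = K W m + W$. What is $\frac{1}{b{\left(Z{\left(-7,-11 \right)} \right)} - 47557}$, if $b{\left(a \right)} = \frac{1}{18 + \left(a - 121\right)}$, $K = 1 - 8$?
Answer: $- \frac{12}{570685} \approx -2.1027 \cdot 10^{-5}$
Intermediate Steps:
$K = -7$
$Z{\left(W,m \right)} = - \frac{W}{6} + \frac{7 W m}{6}$ ($Z{\left(W,m \right)} = - \frac{- 7 W m + W}{6} = - \frac{W - 7 W m}{6} = - \frac{W}{6} + \frac{7 W m}{6}$)
$b{\left(a \right)} = \frac{1}{-103 + a}$ ($b{\left(a \right)} = \frac{1}{18 + \left(-121 + a\right)} = \frac{1}{-103 + a}$)
$\frac{1}{b{\left(Z{\left(-7,-11 \right)} \right)} - 47557} = \frac{1}{\frac{1}{-103 + \frac{1}{6} \left(-7\right) \left(-1 + 7 \left(-11\right)\right)} - 47557} = \frac{1}{\frac{1}{-103 + \frac{1}{6} \left(-7\right) \left(-1 - 77\right)} - 47557} = \frac{1}{\frac{1}{-103 + \frac{1}{6} \left(-7\right) \left(-78\right)} - 47557} = \frac{1}{\frac{1}{-103 + 91} - 47557} = \frac{1}{\frac{1}{-12} - 47557} = \frac{1}{- \frac{1}{12} - 47557} = \frac{1}{- \frac{570685}{12}} = - \frac{12}{570685}$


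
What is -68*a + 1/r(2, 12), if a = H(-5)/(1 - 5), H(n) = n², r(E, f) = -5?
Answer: 2124/5 ≈ 424.80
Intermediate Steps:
a = -25/4 (a = (-5)²/(1 - 5) = 25/(-4) = 25*(-¼) = -25/4 ≈ -6.2500)
-68*a + 1/r(2, 12) = -68*(-25/4) + 1/(-5) = 425 - ⅕ = 2124/5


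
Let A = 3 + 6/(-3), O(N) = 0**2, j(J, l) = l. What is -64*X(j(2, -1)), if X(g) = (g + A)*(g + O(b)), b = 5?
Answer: 0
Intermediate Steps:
O(N) = 0
A = 1 (A = 3 + 6*(-1/3) = 3 - 2 = 1)
X(g) = g*(1 + g) (X(g) = (g + 1)*(g + 0) = (1 + g)*g = g*(1 + g))
-64*X(j(2, -1)) = -(-64)*(1 - 1) = -(-64)*0 = -64*0 = 0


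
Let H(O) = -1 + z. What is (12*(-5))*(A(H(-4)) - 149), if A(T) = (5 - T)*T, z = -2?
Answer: 10380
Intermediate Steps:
H(O) = -3 (H(O) = -1 - 2 = -3)
A(T) = T*(5 - T)
(12*(-5))*(A(H(-4)) - 149) = (12*(-5))*(-3*(5 - 1*(-3)) - 149) = -60*(-3*(5 + 3) - 149) = -60*(-3*8 - 149) = -60*(-24 - 149) = -60*(-173) = 10380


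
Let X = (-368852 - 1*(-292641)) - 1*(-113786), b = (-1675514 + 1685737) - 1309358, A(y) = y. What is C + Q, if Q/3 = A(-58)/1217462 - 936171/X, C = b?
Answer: -3301879105717767/2541451925 ≈ -1.2992e+6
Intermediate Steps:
b = -1299135 (b = 10223 - 1309358 = -1299135)
X = 37575 (X = (-368852 + 292641) + 113786 = -76211 + 113786 = 37575)
C = -1299135
Q = -189959132892/2541451925 (Q = 3*(-58/1217462 - 936171/37575) = 3*(-58*1/1217462 - 936171*1/37575) = 3*(-29/608731 - 104019/4175) = 3*(-63319710964/2541451925) = -189959132892/2541451925 ≈ -74.744)
C + Q = -1299135 - 189959132892/2541451925 = -3301879105717767/2541451925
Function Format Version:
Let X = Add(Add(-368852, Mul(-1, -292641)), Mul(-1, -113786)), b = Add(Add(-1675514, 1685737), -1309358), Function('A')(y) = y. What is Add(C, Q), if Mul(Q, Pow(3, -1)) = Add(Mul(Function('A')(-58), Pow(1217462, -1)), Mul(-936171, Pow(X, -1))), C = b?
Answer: Rational(-3301879105717767, 2541451925) ≈ -1.2992e+6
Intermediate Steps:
b = -1299135 (b = Add(10223, -1309358) = -1299135)
X = 37575 (X = Add(Add(-368852, 292641), 113786) = Add(-76211, 113786) = 37575)
C = -1299135
Q = Rational(-189959132892, 2541451925) (Q = Mul(3, Add(Mul(-58, Pow(1217462, -1)), Mul(-936171, Pow(37575, -1)))) = Mul(3, Add(Mul(-58, Rational(1, 1217462)), Mul(-936171, Rational(1, 37575)))) = Mul(3, Add(Rational(-29, 608731), Rational(-104019, 4175))) = Mul(3, Rational(-63319710964, 2541451925)) = Rational(-189959132892, 2541451925) ≈ -74.744)
Add(C, Q) = Add(-1299135, Rational(-189959132892, 2541451925)) = Rational(-3301879105717767, 2541451925)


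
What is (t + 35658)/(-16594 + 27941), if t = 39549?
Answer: 75207/11347 ≈ 6.6279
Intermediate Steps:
(t + 35658)/(-16594 + 27941) = (39549 + 35658)/(-16594 + 27941) = 75207/11347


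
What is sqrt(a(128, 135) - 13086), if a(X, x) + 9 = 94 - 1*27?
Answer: 2*I*sqrt(3257) ≈ 114.14*I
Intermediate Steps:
a(X, x) = 58 (a(X, x) = -9 + (94 - 1*27) = -9 + (94 - 27) = -9 + 67 = 58)
sqrt(a(128, 135) - 13086) = sqrt(58 - 13086) = sqrt(-13028) = 2*I*sqrt(3257)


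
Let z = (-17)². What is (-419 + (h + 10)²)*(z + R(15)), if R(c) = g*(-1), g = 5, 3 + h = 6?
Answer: -71000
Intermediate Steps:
h = 3 (h = -3 + 6 = 3)
z = 289
R(c) = -5 (R(c) = 5*(-1) = -5)
(-419 + (h + 10)²)*(z + R(15)) = (-419 + (3 + 10)²)*(289 - 5) = (-419 + 13²)*284 = (-419 + 169)*284 = -250*284 = -71000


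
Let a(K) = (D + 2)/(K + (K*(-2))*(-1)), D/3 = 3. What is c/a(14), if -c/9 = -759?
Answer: 26082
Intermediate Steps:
D = 9 (D = 3*3 = 9)
c = 6831 (c = -9*(-759) = 6831)
a(K) = 11/(3*K) (a(K) = (9 + 2)/(K + (K*(-2))*(-1)) = 11/(K - 2*K*(-1)) = 11/(K + 2*K) = 11/((3*K)) = 11*(1/(3*K)) = 11/(3*K))
c/a(14) = 6831/(((11/3)/14)) = 6831/(((11/3)*(1/14))) = 6831/(11/42) = 6831*(42/11) = 26082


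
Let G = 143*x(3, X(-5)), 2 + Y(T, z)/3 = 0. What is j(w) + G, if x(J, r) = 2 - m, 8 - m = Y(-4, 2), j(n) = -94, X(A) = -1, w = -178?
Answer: -1810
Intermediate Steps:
Y(T, z) = -6 (Y(T, z) = -6 + 3*0 = -6 + 0 = -6)
m = 14 (m = 8 - 1*(-6) = 8 + 6 = 14)
x(J, r) = -12 (x(J, r) = 2 - 1*14 = 2 - 14 = -12)
G = -1716 (G = 143*(-12) = -1716)
j(w) + G = -94 - 1716 = -1810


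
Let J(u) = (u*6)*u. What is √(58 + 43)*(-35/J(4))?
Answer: -35*√101/96 ≈ -3.6640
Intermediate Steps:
J(u) = 6*u² (J(u) = (6*u)*u = 6*u²)
√(58 + 43)*(-35/J(4)) = √(58 + 43)*(-35/(6*4²)) = √101*(-35/(6*16)) = √101*(-35/96) = -35*√101/96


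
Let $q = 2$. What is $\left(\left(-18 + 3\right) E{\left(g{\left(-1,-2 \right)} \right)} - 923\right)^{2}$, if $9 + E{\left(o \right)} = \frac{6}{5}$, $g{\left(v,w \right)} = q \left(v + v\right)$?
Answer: $649636$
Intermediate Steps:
$g{\left(v,w \right)} = 4 v$ ($g{\left(v,w \right)} = 2 \left(v + v\right) = 2 \cdot 2 v = 4 v$)
$E{\left(o \right)} = - \frac{39}{5}$ ($E{\left(o \right)} = -9 + \frac{6}{5} = - \frac{39}{5}$)
$\left(\left(-18 + 3\right) E{\left(g{\left(-1,-2 \right)} \right)} - 923\right)^{2} = \left(\left(-18 + 3\right) \left(- \frac{39}{5}\right) - 923\right)^{2} = \left(\left(-15\right) \left(- \frac{39}{5}\right) - 923\right)^{2} = \left(117 - 923\right)^{2} = \left(-806\right)^{2} = 649636$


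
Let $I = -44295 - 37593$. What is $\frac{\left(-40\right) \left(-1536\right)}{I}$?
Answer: $- \frac{640}{853} \approx -0.75029$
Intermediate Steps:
$I = -81888$
$\frac{\left(-40\right) \left(-1536\right)}{I} = \frac{\left(-40\right) \left(-1536\right)}{-81888} = 61440 \left(- \frac{1}{81888}\right) = - \frac{640}{853}$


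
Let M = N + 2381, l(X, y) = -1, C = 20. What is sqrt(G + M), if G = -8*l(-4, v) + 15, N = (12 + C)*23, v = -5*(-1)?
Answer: 2*sqrt(785) ≈ 56.036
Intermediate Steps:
v = 5
N = 736 (N = (12 + 20)*23 = 32*23 = 736)
G = 23 (G = -8*(-1) + 15 = 8 + 15 = 23)
M = 3117 (M = 736 + 2381 = 3117)
sqrt(G + M) = sqrt(23 + 3117) = sqrt(3140) = 2*sqrt(785)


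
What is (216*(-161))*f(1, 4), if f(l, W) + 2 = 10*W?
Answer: -1321488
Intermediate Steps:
f(l, W) = -2 + 10*W
(216*(-161))*f(1, 4) = (216*(-161))*(-2 + 10*4) = -34776*(-2 + 40) = -34776*38 = -1321488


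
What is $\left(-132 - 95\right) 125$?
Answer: $-28375$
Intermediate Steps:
$\left(-132 - 95\right) 125 = \left(-227\right) 125 = -28375$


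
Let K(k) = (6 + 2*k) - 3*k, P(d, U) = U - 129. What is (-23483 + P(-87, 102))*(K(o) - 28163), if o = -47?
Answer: 660866100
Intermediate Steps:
P(d, U) = -129 + U
K(k) = 6 - k
(-23483 + P(-87, 102))*(K(o) - 28163) = (-23483 + (-129 + 102))*((6 - 1*(-47)) - 28163) = (-23483 - 27)*((6 + 47) - 28163) = -23510*(53 - 28163) = -23510*(-28110) = 660866100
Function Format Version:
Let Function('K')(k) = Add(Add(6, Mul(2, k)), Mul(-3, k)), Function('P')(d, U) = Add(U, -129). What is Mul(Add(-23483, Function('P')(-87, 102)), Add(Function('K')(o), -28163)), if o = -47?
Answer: 660866100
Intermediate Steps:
Function('P')(d, U) = Add(-129, U)
Function('K')(k) = Add(6, Mul(-1, k))
Mul(Add(-23483, Function('P')(-87, 102)), Add(Function('K')(o), -28163)) = Mul(Add(-23483, Add(-129, 102)), Add(Add(6, Mul(-1, -47)), -28163)) = Mul(Add(-23483, -27), Add(Add(6, 47), -28163)) = Mul(-23510, Add(53, -28163)) = Mul(-23510, -28110) = 660866100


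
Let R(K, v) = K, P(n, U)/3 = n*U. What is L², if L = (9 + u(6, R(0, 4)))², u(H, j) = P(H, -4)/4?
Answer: 6561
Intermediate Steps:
P(n, U) = 3*U*n (P(n, U) = 3*(n*U) = 3*(U*n) = 3*U*n)
u(H, j) = -3*H (u(H, j) = (3*(-4)*H)/4 = -12*H*(¼) = -3*H)
L = 81 (L = (9 - 3*6)² = (9 - 18)² = (-9)² = 81)
L² = 81² = 6561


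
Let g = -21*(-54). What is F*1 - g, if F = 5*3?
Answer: -1119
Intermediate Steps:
F = 15
g = 1134
F*1 - g = 15*1 - 1*1134 = 15 - 1134 = -1119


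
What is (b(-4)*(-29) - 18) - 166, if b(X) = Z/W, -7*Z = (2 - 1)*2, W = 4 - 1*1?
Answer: -3806/21 ≈ -181.24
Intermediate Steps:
W = 3 (W = 4 - 1 = 3)
Z = -2/7 (Z = -(2 - 1)*2/7 = -2/7 ≈ -0.28571)
b(X) = -2/21 (b(X) = -2/7/3 = -2/7*1/3 = -2/21)
(b(-4)*(-29) - 18) - 166 = (-2/21*(-29) - 18) - 166 = (58/21 - 18) - 166 = -320/21 - 166 = -3806/21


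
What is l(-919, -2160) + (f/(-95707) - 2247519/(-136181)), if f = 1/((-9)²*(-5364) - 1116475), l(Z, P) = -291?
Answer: -5548769722179034795/20214385301343353 ≈ -274.50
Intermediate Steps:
f = -1/1550959 (f = 1/(81*(-5364) - 1116475) = 1/(-434484 - 1116475) = 1/(-1550959) = -1/1550959 ≈ -6.4476e-7)
l(-919, -2160) + (f/(-95707) - 2247519/(-136181)) = -291 + (-1/1550959/(-95707) - 2247519/(-136181)) = -291 + (-1/1550959*(-1/95707) - 2247519*(-1/136181)) = -291 + (1/148437633013 + 2247519/136181) = -291 + 333616400511880928/20214385301343353 = -5548769722179034795/20214385301343353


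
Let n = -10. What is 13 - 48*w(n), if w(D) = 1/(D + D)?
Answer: 77/5 ≈ 15.400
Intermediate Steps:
w(D) = 1/(2*D)
13 - 48*w(n) = 13 - 24/(-10) = 13 - 24*(-1)/10 = 13 - 48*(-1/20) = 13 + 12/5 = 77/5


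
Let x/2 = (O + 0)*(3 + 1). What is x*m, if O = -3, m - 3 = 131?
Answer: -3216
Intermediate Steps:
m = 134 (m = 3 + 131 = 134)
x = -24 (x = 2*((-3 + 0)*(3 + 1)) = 2*(-3*4) = 2*(-12) = -24)
x*m = -24*134 = -3216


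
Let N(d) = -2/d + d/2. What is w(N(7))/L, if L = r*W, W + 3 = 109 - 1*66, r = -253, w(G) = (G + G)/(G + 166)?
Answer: -9/2397428 ≈ -3.7540e-6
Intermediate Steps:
N(d) = d/2 - 2/d (N(d) = -2/d + d*(½) = -2/d + d/2 = d/2 - 2/d)
w(G) = 2*G/(166 + G) (w(G) = (2*G)/(166 + G) = 2*G/(166 + G))
W = 40 (W = -3 + (109 - 1*66) = -3 + (109 - 66) = -3 + 43 = 40)
L = -10120 (L = -253*40 = -10120)
w(N(7))/L = (2*((½)*7 - 2/7)/(166 + ((½)*7 - 2/7)))/(-10120) = (2*(7/2 - 2*⅐)/(166 + (7/2 - 2*⅐)))*(-1/10120) = (2*(7/2 - 2/7)/(166 + (7/2 - 2/7)))*(-1/10120) = (2*(45/14)/(166 + 45/14))*(-1/10120) = (2*(45/14)/(2369/14))*(-1/10120) = (2*(45/14)*(14/2369))*(-1/10120) = (90/2369)*(-1/10120) = -9/2397428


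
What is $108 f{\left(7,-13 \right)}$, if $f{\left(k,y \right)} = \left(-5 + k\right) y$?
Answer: $-2808$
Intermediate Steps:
$f{\left(k,y \right)} = y \left(-5 + k\right)$
$108 f{\left(7,-13 \right)} = 108 \left(- 13 \left(-5 + 7\right)\right) = 108 \left(\left(-13\right) 2\right) = 108 \left(-26\right) = -2808$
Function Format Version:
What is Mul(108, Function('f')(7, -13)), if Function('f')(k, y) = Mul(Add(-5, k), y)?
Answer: -2808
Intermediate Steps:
Function('f')(k, y) = Mul(y, Add(-5, k))
Mul(108, Function('f')(7, -13)) = Mul(108, Mul(-13, Add(-5, 7))) = Mul(108, Mul(-13, 2)) = Mul(108, -26) = -2808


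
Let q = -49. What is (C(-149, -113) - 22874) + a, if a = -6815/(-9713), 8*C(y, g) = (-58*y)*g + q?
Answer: -11263014011/77704 ≈ -1.4495e+5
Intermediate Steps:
C(y, g) = -49/8 - 29*g*y/4 (C(y, g) = ((-58*y)*g - 49)/8 = (-58*g*y - 49)/8 = (-49 - 58*g*y)/8 = -49/8 - 29*g*y/4)
a = 6815/9713 (a = -6815*(-1/9713) = 6815/9713 ≈ 0.70164)
(C(-149, -113) - 22874) + a = ((-49/8 - 29/4*(-113)*(-149)) - 22874) + 6815/9713 = ((-49/8 - 488273/4) - 22874) + 6815/9713 = (-976595/8 - 22874) + 6815/9713 = -1159587/8 + 6815/9713 = -11263014011/77704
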